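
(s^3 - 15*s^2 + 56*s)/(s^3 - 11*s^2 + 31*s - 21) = s*(s - 8)/(s^2 - 4*s + 3)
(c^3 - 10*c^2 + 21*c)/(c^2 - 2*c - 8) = c*(-c^2 + 10*c - 21)/(-c^2 + 2*c + 8)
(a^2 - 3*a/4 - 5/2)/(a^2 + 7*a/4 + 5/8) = 2*(a - 2)/(2*a + 1)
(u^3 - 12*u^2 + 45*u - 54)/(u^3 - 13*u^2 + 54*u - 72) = (u - 3)/(u - 4)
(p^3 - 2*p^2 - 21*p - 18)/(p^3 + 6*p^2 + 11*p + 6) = (p - 6)/(p + 2)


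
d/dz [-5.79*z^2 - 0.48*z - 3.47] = -11.58*z - 0.48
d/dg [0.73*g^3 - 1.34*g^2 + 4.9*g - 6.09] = 2.19*g^2 - 2.68*g + 4.9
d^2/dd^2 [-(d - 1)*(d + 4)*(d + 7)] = -6*d - 20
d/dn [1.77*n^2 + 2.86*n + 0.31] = 3.54*n + 2.86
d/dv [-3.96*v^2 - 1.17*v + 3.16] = -7.92*v - 1.17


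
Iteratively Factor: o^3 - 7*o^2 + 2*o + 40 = (o - 5)*(o^2 - 2*o - 8) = (o - 5)*(o + 2)*(o - 4)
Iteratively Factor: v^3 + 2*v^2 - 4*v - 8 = (v + 2)*(v^2 - 4) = (v - 2)*(v + 2)*(v + 2)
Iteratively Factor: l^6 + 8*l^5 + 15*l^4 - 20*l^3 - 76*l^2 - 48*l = (l + 3)*(l^5 + 5*l^4 - 20*l^2 - 16*l) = (l + 2)*(l + 3)*(l^4 + 3*l^3 - 6*l^2 - 8*l) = (l + 1)*(l + 2)*(l + 3)*(l^3 + 2*l^2 - 8*l) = (l - 2)*(l + 1)*(l + 2)*(l + 3)*(l^2 + 4*l) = (l - 2)*(l + 1)*(l + 2)*(l + 3)*(l + 4)*(l)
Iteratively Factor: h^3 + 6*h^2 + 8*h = (h + 2)*(h^2 + 4*h) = h*(h + 2)*(h + 4)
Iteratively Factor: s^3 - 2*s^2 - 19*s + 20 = (s + 4)*(s^2 - 6*s + 5) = (s - 5)*(s + 4)*(s - 1)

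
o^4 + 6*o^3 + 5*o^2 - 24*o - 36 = (o - 2)*(o + 2)*(o + 3)^2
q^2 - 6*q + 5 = (q - 5)*(q - 1)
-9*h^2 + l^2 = (-3*h + l)*(3*h + l)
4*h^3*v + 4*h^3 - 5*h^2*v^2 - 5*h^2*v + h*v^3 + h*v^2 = (-4*h + v)*(-h + v)*(h*v + h)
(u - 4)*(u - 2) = u^2 - 6*u + 8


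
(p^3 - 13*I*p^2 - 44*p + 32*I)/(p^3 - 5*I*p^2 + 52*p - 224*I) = (p - I)/(p + 7*I)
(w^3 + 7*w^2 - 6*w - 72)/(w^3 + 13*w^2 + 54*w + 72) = (w - 3)/(w + 3)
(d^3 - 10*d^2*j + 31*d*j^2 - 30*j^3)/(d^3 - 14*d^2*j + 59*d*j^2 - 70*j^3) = (d - 3*j)/(d - 7*j)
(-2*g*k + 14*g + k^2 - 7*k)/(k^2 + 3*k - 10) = (-2*g*k + 14*g + k^2 - 7*k)/(k^2 + 3*k - 10)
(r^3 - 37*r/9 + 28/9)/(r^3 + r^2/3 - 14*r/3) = (3*r^2 - 7*r + 4)/(3*r*(r - 2))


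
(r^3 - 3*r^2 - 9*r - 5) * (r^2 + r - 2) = r^5 - 2*r^4 - 14*r^3 - 8*r^2 + 13*r + 10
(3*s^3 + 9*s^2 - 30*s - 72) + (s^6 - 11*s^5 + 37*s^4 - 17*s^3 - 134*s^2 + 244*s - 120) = s^6 - 11*s^5 + 37*s^4 - 14*s^3 - 125*s^2 + 214*s - 192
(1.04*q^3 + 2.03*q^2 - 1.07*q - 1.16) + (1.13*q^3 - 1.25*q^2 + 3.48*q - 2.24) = 2.17*q^3 + 0.78*q^2 + 2.41*q - 3.4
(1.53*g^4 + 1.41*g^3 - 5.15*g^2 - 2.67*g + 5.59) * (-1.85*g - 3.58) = -2.8305*g^5 - 8.0859*g^4 + 4.4797*g^3 + 23.3765*g^2 - 0.7829*g - 20.0122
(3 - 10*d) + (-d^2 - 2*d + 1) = -d^2 - 12*d + 4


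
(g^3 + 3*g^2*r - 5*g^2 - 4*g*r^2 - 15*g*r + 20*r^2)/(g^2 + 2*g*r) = (g^3 + 3*g^2*r - 5*g^2 - 4*g*r^2 - 15*g*r + 20*r^2)/(g*(g + 2*r))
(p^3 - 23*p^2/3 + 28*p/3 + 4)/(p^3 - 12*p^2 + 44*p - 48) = (p + 1/3)/(p - 4)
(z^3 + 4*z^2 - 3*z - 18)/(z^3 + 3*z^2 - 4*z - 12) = (z + 3)/(z + 2)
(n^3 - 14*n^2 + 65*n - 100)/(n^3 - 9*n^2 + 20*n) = (n - 5)/n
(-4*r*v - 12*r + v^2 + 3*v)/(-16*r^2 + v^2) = (v + 3)/(4*r + v)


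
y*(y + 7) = y^2 + 7*y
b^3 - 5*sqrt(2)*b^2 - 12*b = b*(b - 6*sqrt(2))*(b + sqrt(2))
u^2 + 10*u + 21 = (u + 3)*(u + 7)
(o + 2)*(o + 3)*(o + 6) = o^3 + 11*o^2 + 36*o + 36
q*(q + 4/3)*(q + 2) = q^3 + 10*q^2/3 + 8*q/3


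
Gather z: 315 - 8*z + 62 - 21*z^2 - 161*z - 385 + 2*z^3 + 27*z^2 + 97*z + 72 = 2*z^3 + 6*z^2 - 72*z + 64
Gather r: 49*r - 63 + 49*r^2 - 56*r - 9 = 49*r^2 - 7*r - 72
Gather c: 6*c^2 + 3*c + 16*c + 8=6*c^2 + 19*c + 8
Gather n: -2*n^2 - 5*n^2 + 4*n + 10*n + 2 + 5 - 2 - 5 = -7*n^2 + 14*n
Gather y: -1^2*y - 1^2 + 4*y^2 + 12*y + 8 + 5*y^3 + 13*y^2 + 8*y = 5*y^3 + 17*y^2 + 19*y + 7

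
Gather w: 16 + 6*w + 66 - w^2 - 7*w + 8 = -w^2 - w + 90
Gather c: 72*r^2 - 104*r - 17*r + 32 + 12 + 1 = 72*r^2 - 121*r + 45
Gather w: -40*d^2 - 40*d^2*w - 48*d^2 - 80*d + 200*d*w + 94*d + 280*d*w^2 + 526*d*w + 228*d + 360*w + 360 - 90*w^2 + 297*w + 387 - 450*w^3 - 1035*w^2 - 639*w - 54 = -88*d^2 + 242*d - 450*w^3 + w^2*(280*d - 1125) + w*(-40*d^2 + 726*d + 18) + 693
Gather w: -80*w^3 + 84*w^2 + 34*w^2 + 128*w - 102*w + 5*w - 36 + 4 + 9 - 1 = -80*w^3 + 118*w^2 + 31*w - 24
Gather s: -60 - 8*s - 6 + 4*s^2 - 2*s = 4*s^2 - 10*s - 66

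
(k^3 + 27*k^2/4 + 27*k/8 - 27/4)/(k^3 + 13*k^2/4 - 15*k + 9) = (k + 3/2)/(k - 2)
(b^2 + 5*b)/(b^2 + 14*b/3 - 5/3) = 3*b/(3*b - 1)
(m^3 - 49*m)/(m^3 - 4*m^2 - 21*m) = (m + 7)/(m + 3)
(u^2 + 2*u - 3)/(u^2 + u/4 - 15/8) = 8*(u^2 + 2*u - 3)/(8*u^2 + 2*u - 15)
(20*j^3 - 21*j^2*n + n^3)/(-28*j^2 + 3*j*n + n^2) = (-5*j^2 + 4*j*n + n^2)/(7*j + n)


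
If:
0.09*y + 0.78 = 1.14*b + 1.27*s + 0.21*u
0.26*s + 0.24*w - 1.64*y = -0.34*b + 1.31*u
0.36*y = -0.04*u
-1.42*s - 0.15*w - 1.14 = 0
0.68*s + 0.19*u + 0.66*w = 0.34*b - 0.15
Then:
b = 1.64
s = -0.95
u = 0.58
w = 1.43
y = -0.06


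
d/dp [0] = 0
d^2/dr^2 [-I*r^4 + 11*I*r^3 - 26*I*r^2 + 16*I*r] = I*(-12*r^2 + 66*r - 52)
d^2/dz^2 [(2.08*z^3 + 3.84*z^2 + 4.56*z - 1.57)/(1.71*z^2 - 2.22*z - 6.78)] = (-7.105427357601e-15*z^5 + 3.5527136788005e-15*z^4 + 124.55496*z^3 + 427.420098*z^2 + 926.652204*z + 163.887012)/(5.000211*z^6 - 19.474506*z^5 - 34.193502*z^4 + 143.488368*z^3 + 135.574236*z^2 - 306.149544*z - 311.665752)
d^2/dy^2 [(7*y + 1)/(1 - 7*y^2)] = 14*(-28*y^2*(7*y + 1) + (21*y + 1)*(7*y^2 - 1))/(7*y^2 - 1)^3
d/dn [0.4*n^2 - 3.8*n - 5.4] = 0.8*n - 3.8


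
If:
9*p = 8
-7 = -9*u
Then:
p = 8/9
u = 7/9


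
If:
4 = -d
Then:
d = -4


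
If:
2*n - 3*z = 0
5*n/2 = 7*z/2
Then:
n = 0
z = 0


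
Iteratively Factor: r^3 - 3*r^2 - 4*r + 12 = (r - 3)*(r^2 - 4) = (r - 3)*(r - 2)*(r + 2)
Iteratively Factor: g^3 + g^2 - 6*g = (g)*(g^2 + g - 6) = g*(g + 3)*(g - 2)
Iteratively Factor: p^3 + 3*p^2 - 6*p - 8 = (p + 1)*(p^2 + 2*p - 8) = (p - 2)*(p + 1)*(p + 4)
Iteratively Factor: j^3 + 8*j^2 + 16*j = (j + 4)*(j^2 + 4*j) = j*(j + 4)*(j + 4)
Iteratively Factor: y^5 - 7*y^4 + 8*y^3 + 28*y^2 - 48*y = (y + 2)*(y^4 - 9*y^3 + 26*y^2 - 24*y) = (y - 4)*(y + 2)*(y^3 - 5*y^2 + 6*y) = y*(y - 4)*(y + 2)*(y^2 - 5*y + 6) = y*(y - 4)*(y - 3)*(y + 2)*(y - 2)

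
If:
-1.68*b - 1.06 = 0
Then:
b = -0.63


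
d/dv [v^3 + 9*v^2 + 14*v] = 3*v^2 + 18*v + 14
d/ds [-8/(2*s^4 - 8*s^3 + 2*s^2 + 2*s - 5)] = 16*(4*s^3 - 12*s^2 + 2*s + 1)/(2*s^4 - 8*s^3 + 2*s^2 + 2*s - 5)^2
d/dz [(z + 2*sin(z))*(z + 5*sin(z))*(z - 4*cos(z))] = (z + 2*sin(z))*(z + 5*sin(z))*(4*sin(z) + 1) + (z + 2*sin(z))*(z - 4*cos(z))*(5*cos(z) + 1) + (z + 5*sin(z))*(z - 4*cos(z))*(2*cos(z) + 1)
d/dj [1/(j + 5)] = -1/(j + 5)^2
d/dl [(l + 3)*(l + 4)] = 2*l + 7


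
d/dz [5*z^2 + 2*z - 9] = 10*z + 2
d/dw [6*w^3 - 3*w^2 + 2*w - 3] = 18*w^2 - 6*w + 2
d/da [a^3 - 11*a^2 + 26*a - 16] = 3*a^2 - 22*a + 26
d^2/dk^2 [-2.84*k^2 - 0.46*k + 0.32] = -5.68000000000000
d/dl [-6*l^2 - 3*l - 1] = -12*l - 3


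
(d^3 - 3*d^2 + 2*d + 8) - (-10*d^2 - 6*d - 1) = d^3 + 7*d^2 + 8*d + 9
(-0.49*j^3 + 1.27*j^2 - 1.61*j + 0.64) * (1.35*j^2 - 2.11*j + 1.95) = -0.6615*j^5 + 2.7484*j^4 - 5.8087*j^3 + 6.7376*j^2 - 4.4899*j + 1.248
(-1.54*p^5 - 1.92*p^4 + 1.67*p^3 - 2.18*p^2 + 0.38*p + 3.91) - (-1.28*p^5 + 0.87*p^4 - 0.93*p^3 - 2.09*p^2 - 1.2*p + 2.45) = -0.26*p^5 - 2.79*p^4 + 2.6*p^3 - 0.0900000000000003*p^2 + 1.58*p + 1.46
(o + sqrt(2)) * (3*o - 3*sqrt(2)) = 3*o^2 - 6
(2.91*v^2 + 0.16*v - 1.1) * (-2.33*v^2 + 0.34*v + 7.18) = -6.7803*v^4 + 0.6166*v^3 + 23.5112*v^2 + 0.7748*v - 7.898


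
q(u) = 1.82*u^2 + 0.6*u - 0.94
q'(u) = 3.64*u + 0.6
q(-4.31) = 30.28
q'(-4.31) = -15.09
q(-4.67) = 35.95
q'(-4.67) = -16.40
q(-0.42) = -0.87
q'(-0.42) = -0.93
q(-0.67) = -0.53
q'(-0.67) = -1.84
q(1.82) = 6.18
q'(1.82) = 7.22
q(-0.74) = -0.39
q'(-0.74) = -2.09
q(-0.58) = -0.68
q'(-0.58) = -1.51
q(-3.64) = 20.99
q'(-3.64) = -12.65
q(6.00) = 68.18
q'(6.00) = 22.44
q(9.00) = 151.88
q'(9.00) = 33.36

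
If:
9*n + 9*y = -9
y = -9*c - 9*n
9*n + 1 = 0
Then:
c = 17/81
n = -1/9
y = -8/9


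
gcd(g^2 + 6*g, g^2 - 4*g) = g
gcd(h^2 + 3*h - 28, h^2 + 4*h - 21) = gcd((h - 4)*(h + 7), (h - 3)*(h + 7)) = h + 7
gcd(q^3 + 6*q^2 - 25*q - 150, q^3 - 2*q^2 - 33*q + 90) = q^2 + q - 30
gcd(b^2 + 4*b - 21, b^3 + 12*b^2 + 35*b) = b + 7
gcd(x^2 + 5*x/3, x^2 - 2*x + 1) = 1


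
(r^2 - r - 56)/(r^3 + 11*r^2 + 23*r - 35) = (r - 8)/(r^2 + 4*r - 5)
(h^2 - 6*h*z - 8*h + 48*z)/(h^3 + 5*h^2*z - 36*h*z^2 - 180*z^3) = (h - 8)/(h^2 + 11*h*z + 30*z^2)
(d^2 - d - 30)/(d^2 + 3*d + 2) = (d^2 - d - 30)/(d^2 + 3*d + 2)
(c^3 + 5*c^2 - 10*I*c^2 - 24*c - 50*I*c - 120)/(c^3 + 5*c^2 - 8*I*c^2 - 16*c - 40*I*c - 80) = (c - 6*I)/(c - 4*I)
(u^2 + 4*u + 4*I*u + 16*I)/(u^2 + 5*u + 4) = (u + 4*I)/(u + 1)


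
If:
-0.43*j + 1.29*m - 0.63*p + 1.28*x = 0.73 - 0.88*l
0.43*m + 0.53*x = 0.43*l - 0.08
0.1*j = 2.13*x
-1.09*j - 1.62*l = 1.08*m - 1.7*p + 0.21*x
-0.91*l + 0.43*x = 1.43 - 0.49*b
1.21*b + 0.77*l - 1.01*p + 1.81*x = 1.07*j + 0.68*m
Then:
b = 9.41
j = 3.97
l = 3.58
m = 3.17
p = 7.99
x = 0.19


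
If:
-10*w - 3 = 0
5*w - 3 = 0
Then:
No Solution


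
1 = 1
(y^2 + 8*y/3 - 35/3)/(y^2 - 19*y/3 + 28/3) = (y + 5)/(y - 4)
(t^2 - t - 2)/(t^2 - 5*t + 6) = (t + 1)/(t - 3)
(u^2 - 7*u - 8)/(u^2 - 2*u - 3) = (u - 8)/(u - 3)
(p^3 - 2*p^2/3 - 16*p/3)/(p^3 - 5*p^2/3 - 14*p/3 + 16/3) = p/(p - 1)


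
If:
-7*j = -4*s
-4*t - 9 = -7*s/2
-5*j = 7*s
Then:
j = 0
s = 0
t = -9/4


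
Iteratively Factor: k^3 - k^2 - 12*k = (k - 4)*(k^2 + 3*k) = k*(k - 4)*(k + 3)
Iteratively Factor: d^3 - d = (d + 1)*(d^2 - d) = (d - 1)*(d + 1)*(d)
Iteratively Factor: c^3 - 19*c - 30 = (c + 2)*(c^2 - 2*c - 15) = (c + 2)*(c + 3)*(c - 5)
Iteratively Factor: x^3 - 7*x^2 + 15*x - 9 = (x - 3)*(x^2 - 4*x + 3) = (x - 3)*(x - 1)*(x - 3)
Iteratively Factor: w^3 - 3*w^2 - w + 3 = (w - 1)*(w^2 - 2*w - 3) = (w - 1)*(w + 1)*(w - 3)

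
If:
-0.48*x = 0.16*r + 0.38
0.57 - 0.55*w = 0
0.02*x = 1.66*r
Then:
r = -0.01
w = 1.04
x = -0.79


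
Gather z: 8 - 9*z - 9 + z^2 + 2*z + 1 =z^2 - 7*z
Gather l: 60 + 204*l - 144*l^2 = -144*l^2 + 204*l + 60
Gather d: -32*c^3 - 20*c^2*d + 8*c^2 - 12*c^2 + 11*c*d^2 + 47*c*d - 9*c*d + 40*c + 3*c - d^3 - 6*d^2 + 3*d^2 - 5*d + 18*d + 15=-32*c^3 - 4*c^2 + 43*c - d^3 + d^2*(11*c - 3) + d*(-20*c^2 + 38*c + 13) + 15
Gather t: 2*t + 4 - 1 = 2*t + 3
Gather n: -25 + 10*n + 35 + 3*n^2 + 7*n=3*n^2 + 17*n + 10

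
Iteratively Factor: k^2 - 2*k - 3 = (k + 1)*(k - 3)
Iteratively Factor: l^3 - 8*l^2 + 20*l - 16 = (l - 2)*(l^2 - 6*l + 8) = (l - 4)*(l - 2)*(l - 2)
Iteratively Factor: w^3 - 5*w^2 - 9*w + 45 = (w - 3)*(w^2 - 2*w - 15) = (w - 5)*(w - 3)*(w + 3)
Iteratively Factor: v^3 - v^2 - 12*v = (v + 3)*(v^2 - 4*v) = (v - 4)*(v + 3)*(v)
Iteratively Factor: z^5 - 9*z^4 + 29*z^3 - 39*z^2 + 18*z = (z - 3)*(z^4 - 6*z^3 + 11*z^2 - 6*z) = z*(z - 3)*(z^3 - 6*z^2 + 11*z - 6) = z*(z - 3)^2*(z^2 - 3*z + 2) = z*(z - 3)^2*(z - 1)*(z - 2)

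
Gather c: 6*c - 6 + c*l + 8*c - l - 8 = c*(l + 14) - l - 14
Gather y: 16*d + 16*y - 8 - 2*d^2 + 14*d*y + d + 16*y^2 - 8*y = -2*d^2 + 17*d + 16*y^2 + y*(14*d + 8) - 8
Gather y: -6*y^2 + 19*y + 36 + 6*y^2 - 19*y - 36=0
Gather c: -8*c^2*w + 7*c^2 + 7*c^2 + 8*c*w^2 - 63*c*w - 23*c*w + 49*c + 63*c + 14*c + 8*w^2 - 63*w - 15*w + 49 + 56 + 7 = c^2*(14 - 8*w) + c*(8*w^2 - 86*w + 126) + 8*w^2 - 78*w + 112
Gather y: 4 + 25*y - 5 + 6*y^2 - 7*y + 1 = 6*y^2 + 18*y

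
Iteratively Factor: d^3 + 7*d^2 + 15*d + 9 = (d + 3)*(d^2 + 4*d + 3) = (d + 3)^2*(d + 1)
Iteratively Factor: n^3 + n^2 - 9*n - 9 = (n - 3)*(n^2 + 4*n + 3) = (n - 3)*(n + 3)*(n + 1)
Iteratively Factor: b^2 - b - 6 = (b - 3)*(b + 2)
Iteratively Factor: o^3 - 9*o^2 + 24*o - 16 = (o - 4)*(o^2 - 5*o + 4) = (o - 4)^2*(o - 1)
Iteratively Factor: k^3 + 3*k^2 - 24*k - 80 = (k + 4)*(k^2 - k - 20) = (k + 4)^2*(k - 5)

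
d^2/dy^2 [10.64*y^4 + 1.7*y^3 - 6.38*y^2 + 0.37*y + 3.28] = 127.68*y^2 + 10.2*y - 12.76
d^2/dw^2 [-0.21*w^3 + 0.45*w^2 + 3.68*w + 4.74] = 0.9 - 1.26*w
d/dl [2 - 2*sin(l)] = -2*cos(l)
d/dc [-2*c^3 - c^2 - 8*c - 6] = -6*c^2 - 2*c - 8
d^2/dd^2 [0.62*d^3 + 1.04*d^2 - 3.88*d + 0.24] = 3.72*d + 2.08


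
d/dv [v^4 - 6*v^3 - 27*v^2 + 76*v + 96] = 4*v^3 - 18*v^2 - 54*v + 76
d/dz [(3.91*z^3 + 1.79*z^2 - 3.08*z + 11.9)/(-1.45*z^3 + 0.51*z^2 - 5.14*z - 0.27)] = (-3.5527136788005e-15*z^5 + 4.5896*z^4 - 49.1268*z^3 + 40.9681*z^2 - 13.1046*z + 61.9976)/(2.1025*z^6 - 1.479*z^5 + 15.1661*z^4 - 4.4598*z^3 + 26.1442*z^2 + 2.7756*z + 0.0729)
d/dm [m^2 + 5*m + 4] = 2*m + 5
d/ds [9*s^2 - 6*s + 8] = 18*s - 6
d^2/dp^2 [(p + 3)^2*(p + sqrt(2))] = 6*p + 2*sqrt(2) + 12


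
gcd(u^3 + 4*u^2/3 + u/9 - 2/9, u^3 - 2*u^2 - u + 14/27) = u^2 + u/3 - 2/9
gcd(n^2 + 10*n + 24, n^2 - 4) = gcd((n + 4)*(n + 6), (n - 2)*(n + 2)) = 1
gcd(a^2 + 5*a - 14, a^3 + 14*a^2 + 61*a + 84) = a + 7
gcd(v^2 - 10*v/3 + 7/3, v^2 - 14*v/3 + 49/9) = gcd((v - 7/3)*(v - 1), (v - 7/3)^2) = v - 7/3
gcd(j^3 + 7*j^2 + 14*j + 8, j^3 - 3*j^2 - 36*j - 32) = j^2 + 5*j + 4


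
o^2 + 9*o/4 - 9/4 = (o - 3/4)*(o + 3)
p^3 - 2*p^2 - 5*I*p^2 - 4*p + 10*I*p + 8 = (p - 2)*(p - 4*I)*(p - I)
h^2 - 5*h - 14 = (h - 7)*(h + 2)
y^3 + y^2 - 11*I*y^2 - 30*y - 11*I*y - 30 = (y + 1)*(y - 6*I)*(y - 5*I)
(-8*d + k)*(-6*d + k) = 48*d^2 - 14*d*k + k^2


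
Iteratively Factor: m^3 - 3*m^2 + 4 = (m + 1)*(m^2 - 4*m + 4) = (m - 2)*(m + 1)*(m - 2)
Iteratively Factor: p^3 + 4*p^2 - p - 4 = (p + 1)*(p^2 + 3*p - 4) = (p + 1)*(p + 4)*(p - 1)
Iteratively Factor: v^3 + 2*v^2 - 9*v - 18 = (v + 3)*(v^2 - v - 6) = (v + 2)*(v + 3)*(v - 3)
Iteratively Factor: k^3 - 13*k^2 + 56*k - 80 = (k - 5)*(k^2 - 8*k + 16) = (k - 5)*(k - 4)*(k - 4)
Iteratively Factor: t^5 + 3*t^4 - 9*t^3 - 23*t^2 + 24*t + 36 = (t - 2)*(t^4 + 5*t^3 + t^2 - 21*t - 18) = (t - 2)*(t + 3)*(t^3 + 2*t^2 - 5*t - 6) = (t - 2)*(t + 1)*(t + 3)*(t^2 + t - 6) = (t - 2)*(t + 1)*(t + 3)^2*(t - 2)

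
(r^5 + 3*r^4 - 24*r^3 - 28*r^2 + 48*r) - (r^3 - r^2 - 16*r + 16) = r^5 + 3*r^4 - 25*r^3 - 27*r^2 + 64*r - 16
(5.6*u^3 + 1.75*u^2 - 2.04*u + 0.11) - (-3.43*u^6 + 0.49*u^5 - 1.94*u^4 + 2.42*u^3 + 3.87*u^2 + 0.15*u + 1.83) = 3.43*u^6 - 0.49*u^5 + 1.94*u^4 + 3.18*u^3 - 2.12*u^2 - 2.19*u - 1.72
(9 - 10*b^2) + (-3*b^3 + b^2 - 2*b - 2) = -3*b^3 - 9*b^2 - 2*b + 7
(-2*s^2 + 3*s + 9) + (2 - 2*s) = -2*s^2 + s + 11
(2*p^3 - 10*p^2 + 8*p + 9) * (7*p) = 14*p^4 - 70*p^3 + 56*p^2 + 63*p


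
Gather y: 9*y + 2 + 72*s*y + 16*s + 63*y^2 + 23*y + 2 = 16*s + 63*y^2 + y*(72*s + 32) + 4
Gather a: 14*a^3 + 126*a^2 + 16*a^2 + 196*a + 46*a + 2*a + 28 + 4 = 14*a^3 + 142*a^2 + 244*a + 32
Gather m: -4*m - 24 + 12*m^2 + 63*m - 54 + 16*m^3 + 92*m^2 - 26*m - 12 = 16*m^3 + 104*m^2 + 33*m - 90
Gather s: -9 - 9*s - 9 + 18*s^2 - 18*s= 18*s^2 - 27*s - 18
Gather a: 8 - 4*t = 8 - 4*t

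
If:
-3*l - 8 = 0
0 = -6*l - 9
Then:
No Solution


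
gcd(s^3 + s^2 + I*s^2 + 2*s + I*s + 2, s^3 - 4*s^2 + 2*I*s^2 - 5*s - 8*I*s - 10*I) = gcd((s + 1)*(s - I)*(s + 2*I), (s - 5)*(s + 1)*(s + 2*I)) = s^2 + s*(1 + 2*I) + 2*I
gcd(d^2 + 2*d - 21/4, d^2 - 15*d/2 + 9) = d - 3/2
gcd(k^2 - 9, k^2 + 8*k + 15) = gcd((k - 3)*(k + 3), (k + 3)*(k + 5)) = k + 3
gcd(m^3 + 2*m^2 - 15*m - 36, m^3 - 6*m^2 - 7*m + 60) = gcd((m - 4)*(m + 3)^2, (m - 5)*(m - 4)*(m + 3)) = m^2 - m - 12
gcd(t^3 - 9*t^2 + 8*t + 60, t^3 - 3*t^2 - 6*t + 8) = t + 2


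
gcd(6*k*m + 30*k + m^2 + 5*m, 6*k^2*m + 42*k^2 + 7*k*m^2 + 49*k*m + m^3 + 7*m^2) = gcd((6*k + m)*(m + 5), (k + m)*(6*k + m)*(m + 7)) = 6*k + m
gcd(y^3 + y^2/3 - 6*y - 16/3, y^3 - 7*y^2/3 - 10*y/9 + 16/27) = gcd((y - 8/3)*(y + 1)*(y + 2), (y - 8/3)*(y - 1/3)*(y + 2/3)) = y - 8/3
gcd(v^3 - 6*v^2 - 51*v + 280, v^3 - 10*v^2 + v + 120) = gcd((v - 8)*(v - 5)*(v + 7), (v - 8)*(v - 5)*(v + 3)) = v^2 - 13*v + 40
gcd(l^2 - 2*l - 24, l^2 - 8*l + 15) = 1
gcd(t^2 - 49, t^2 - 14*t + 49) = t - 7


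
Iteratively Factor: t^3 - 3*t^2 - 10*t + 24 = (t - 2)*(t^2 - t - 12) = (t - 2)*(t + 3)*(t - 4)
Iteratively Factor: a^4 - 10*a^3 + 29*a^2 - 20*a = (a - 5)*(a^3 - 5*a^2 + 4*a) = (a - 5)*(a - 4)*(a^2 - a) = a*(a - 5)*(a - 4)*(a - 1)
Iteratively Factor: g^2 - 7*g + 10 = (g - 2)*(g - 5)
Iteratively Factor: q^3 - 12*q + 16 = (q - 2)*(q^2 + 2*q - 8) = (q - 2)^2*(q + 4)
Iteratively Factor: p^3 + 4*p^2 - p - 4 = (p + 4)*(p^2 - 1) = (p + 1)*(p + 4)*(p - 1)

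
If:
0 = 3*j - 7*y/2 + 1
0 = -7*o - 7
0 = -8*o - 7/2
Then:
No Solution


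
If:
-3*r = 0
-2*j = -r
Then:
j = 0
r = 0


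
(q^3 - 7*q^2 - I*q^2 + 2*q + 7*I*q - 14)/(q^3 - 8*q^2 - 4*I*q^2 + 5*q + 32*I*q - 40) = (q^2 - q*(7 + 2*I) + 14*I)/(q^2 - q*(8 + 5*I) + 40*I)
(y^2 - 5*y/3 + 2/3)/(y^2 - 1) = (y - 2/3)/(y + 1)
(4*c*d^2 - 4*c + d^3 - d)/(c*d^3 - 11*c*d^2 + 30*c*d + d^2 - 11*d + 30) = (4*c*d^2 - 4*c + d^3 - d)/(c*d^3 - 11*c*d^2 + 30*c*d + d^2 - 11*d + 30)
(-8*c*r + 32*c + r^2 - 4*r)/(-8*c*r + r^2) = (r - 4)/r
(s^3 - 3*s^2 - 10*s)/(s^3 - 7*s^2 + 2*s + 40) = s/(s - 4)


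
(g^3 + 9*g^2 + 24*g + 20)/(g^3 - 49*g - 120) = (g^2 + 4*g + 4)/(g^2 - 5*g - 24)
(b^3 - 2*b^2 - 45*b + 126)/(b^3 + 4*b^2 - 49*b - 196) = (b^2 - 9*b + 18)/(b^2 - 3*b - 28)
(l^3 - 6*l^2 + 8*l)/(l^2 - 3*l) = (l^2 - 6*l + 8)/(l - 3)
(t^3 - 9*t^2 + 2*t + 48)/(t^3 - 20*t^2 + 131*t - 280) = (t^2 - t - 6)/(t^2 - 12*t + 35)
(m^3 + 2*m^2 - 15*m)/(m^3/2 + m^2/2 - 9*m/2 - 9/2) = 2*m*(m + 5)/(m^2 + 4*m + 3)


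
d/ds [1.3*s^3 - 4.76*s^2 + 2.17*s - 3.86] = 3.9*s^2 - 9.52*s + 2.17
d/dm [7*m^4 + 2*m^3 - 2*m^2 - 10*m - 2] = 28*m^3 + 6*m^2 - 4*m - 10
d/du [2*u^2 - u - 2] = 4*u - 1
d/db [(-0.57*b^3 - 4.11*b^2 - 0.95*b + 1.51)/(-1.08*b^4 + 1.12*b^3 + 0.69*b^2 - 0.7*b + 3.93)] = (-0.6156*b^6 - 8.8776*b^5 + 1.1319*b^4 + 9.4492*b^3 - 8.2614*b^2 - 34.3884*b - 2.6765)/(1.1664*b^8 - 2.4192*b^7 - 0.236*b^6 + 3.0576*b^5 - 9.5807*b^4 + 7.8372*b^3 + 5.9134*b^2 - 5.502*b + 15.4449)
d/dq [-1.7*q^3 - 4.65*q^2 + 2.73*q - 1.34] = -5.1*q^2 - 9.3*q + 2.73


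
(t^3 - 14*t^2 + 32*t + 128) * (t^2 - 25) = t^5 - 14*t^4 + 7*t^3 + 478*t^2 - 800*t - 3200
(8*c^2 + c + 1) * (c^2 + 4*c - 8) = 8*c^4 + 33*c^3 - 59*c^2 - 4*c - 8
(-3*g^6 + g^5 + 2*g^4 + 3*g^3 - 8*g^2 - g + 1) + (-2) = -3*g^6 + g^5 + 2*g^4 + 3*g^3 - 8*g^2 - g - 1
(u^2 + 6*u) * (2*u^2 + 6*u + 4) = 2*u^4 + 18*u^3 + 40*u^2 + 24*u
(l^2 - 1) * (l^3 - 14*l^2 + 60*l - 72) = l^5 - 14*l^4 + 59*l^3 - 58*l^2 - 60*l + 72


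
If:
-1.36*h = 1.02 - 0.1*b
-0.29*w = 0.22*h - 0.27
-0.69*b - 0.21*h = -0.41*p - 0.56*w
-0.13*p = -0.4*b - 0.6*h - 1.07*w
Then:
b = -9.75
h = -1.47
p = -19.96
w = 2.04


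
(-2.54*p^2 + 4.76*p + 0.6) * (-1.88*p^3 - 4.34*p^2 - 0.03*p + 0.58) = 4.7752*p^5 + 2.0748*p^4 - 21.7102*p^3 - 4.22*p^2 + 2.7428*p + 0.348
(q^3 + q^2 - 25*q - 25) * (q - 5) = q^4 - 4*q^3 - 30*q^2 + 100*q + 125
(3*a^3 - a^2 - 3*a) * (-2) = -6*a^3 + 2*a^2 + 6*a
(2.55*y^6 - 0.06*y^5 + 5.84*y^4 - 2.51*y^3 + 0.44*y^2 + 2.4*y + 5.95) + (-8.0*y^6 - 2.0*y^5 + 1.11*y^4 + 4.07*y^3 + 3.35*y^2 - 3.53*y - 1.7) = -5.45*y^6 - 2.06*y^5 + 6.95*y^4 + 1.56*y^3 + 3.79*y^2 - 1.13*y + 4.25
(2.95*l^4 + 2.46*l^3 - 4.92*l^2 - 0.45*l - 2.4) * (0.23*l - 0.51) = 0.6785*l^5 - 0.9387*l^4 - 2.3862*l^3 + 2.4057*l^2 - 0.3225*l + 1.224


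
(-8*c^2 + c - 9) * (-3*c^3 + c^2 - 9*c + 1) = 24*c^5 - 11*c^4 + 100*c^3 - 26*c^2 + 82*c - 9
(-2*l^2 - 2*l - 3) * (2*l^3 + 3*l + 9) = -4*l^5 - 4*l^4 - 12*l^3 - 24*l^2 - 27*l - 27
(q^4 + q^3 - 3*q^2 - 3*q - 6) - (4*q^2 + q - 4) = q^4 + q^3 - 7*q^2 - 4*q - 2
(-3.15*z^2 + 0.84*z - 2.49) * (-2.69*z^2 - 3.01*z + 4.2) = 8.4735*z^4 + 7.2219*z^3 - 9.0603*z^2 + 11.0229*z - 10.458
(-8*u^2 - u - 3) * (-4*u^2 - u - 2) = 32*u^4 + 12*u^3 + 29*u^2 + 5*u + 6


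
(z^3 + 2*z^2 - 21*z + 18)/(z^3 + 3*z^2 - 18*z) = (z - 1)/z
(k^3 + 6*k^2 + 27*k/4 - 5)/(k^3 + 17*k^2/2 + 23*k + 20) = (k - 1/2)/(k + 2)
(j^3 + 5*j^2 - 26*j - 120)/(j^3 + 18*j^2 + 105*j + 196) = (j^2 + j - 30)/(j^2 + 14*j + 49)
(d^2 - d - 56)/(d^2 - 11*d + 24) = (d + 7)/(d - 3)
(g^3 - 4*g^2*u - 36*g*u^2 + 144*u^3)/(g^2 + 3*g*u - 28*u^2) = (g^2 - 36*u^2)/(g + 7*u)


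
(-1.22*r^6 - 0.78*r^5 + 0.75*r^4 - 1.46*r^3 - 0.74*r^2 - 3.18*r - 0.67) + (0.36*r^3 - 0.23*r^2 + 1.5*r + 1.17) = -1.22*r^6 - 0.78*r^5 + 0.75*r^4 - 1.1*r^3 - 0.97*r^2 - 1.68*r + 0.5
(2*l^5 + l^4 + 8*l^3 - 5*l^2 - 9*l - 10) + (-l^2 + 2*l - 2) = 2*l^5 + l^4 + 8*l^3 - 6*l^2 - 7*l - 12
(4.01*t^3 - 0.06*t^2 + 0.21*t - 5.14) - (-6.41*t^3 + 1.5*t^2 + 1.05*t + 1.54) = 10.42*t^3 - 1.56*t^2 - 0.84*t - 6.68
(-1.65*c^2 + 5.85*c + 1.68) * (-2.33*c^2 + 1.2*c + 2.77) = 3.8445*c^4 - 15.6105*c^3 - 1.4649*c^2 + 18.2205*c + 4.6536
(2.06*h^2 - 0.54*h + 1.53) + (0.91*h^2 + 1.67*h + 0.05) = 2.97*h^2 + 1.13*h + 1.58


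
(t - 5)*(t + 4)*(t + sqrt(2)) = t^3 - t^2 + sqrt(2)*t^2 - 20*t - sqrt(2)*t - 20*sqrt(2)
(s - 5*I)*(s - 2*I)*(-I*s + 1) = -I*s^3 - 6*s^2 + 3*I*s - 10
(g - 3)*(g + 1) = g^2 - 2*g - 3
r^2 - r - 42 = (r - 7)*(r + 6)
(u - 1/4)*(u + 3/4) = u^2 + u/2 - 3/16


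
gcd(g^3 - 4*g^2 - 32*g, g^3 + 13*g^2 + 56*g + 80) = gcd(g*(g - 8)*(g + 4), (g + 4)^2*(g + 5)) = g + 4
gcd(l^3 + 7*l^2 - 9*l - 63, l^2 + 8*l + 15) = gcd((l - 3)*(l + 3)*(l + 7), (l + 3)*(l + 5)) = l + 3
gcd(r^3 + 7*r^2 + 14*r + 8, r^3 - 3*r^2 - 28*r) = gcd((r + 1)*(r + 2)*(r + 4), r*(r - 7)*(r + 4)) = r + 4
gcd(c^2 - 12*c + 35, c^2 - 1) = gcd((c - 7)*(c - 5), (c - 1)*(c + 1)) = 1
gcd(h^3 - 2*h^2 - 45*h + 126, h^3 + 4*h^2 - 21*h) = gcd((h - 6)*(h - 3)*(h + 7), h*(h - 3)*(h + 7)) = h^2 + 4*h - 21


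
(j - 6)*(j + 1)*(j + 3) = j^3 - 2*j^2 - 21*j - 18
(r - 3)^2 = r^2 - 6*r + 9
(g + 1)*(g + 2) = g^2 + 3*g + 2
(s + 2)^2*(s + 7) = s^3 + 11*s^2 + 32*s + 28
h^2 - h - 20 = (h - 5)*(h + 4)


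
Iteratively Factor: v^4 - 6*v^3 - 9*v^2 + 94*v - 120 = (v - 3)*(v^3 - 3*v^2 - 18*v + 40) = (v - 5)*(v - 3)*(v^2 + 2*v - 8) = (v - 5)*(v - 3)*(v + 4)*(v - 2)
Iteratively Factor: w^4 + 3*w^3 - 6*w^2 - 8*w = (w + 1)*(w^3 + 2*w^2 - 8*w) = (w - 2)*(w + 1)*(w^2 + 4*w) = w*(w - 2)*(w + 1)*(w + 4)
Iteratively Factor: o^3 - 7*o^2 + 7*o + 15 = (o - 5)*(o^2 - 2*o - 3) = (o - 5)*(o - 3)*(o + 1)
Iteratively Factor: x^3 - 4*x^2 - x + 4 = (x + 1)*(x^2 - 5*x + 4) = (x - 4)*(x + 1)*(x - 1)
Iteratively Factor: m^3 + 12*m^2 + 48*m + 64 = (m + 4)*(m^2 + 8*m + 16) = (m + 4)^2*(m + 4)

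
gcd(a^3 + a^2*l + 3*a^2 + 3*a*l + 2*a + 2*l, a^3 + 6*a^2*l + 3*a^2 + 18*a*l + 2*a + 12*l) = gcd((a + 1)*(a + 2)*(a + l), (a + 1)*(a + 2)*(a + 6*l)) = a^2 + 3*a + 2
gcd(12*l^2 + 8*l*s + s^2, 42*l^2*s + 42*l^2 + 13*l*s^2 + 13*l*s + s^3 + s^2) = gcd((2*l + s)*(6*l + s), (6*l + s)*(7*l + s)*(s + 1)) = 6*l + s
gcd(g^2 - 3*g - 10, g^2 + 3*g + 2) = g + 2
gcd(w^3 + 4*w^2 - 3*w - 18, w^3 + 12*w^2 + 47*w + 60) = w + 3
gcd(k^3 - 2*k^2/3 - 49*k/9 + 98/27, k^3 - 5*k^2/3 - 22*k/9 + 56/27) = k^2 - 3*k + 14/9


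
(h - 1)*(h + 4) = h^2 + 3*h - 4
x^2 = x^2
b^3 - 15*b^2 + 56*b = b*(b - 8)*(b - 7)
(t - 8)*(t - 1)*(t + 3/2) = t^3 - 15*t^2/2 - 11*t/2 + 12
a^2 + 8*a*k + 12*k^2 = (a + 2*k)*(a + 6*k)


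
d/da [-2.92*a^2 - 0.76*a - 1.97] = -5.84*a - 0.76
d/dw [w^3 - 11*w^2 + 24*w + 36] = 3*w^2 - 22*w + 24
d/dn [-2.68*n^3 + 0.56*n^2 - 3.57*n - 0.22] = -8.04*n^2 + 1.12*n - 3.57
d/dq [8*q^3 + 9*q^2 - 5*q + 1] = 24*q^2 + 18*q - 5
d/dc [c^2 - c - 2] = 2*c - 1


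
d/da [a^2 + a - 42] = 2*a + 1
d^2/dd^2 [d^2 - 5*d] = 2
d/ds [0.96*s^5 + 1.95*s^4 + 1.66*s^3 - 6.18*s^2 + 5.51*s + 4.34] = 4.8*s^4 + 7.8*s^3 + 4.98*s^2 - 12.36*s + 5.51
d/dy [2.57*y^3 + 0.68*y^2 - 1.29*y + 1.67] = 7.71*y^2 + 1.36*y - 1.29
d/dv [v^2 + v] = 2*v + 1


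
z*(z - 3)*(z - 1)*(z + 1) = z^4 - 3*z^3 - z^2 + 3*z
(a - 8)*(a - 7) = a^2 - 15*a + 56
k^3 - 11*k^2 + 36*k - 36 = (k - 6)*(k - 3)*(k - 2)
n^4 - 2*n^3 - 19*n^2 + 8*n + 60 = (n - 5)*(n - 2)*(n + 2)*(n + 3)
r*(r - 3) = r^2 - 3*r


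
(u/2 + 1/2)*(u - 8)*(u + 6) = u^3/2 - u^2/2 - 25*u - 24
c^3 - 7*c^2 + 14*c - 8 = (c - 4)*(c - 2)*(c - 1)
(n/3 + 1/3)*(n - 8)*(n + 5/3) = n^3/3 - 16*n^2/9 - 59*n/9 - 40/9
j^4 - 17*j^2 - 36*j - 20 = (j - 5)*(j + 1)*(j + 2)^2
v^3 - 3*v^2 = v^2*(v - 3)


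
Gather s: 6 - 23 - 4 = -21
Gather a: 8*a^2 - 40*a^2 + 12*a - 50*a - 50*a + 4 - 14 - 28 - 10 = -32*a^2 - 88*a - 48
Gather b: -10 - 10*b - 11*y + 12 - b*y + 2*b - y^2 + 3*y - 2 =b*(-y - 8) - y^2 - 8*y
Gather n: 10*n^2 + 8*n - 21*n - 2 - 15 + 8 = 10*n^2 - 13*n - 9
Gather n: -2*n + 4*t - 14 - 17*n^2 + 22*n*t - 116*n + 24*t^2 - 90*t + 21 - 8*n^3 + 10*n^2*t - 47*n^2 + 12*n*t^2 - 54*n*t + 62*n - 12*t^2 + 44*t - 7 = -8*n^3 + n^2*(10*t - 64) + n*(12*t^2 - 32*t - 56) + 12*t^2 - 42*t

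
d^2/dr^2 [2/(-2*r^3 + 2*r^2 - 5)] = 8*(-2*r^2*(3*r - 2)^2 + (3*r - 1)*(2*r^3 - 2*r^2 + 5))/(2*r^3 - 2*r^2 + 5)^3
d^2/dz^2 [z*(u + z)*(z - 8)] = 2*u + 6*z - 16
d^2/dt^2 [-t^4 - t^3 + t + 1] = 6*t*(-2*t - 1)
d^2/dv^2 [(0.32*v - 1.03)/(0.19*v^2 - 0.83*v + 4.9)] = ((0.9226 - 0.3648*v)*(0.19*v^2 - 0.83*v + 4.9) + (0.32*v - 1.03)*(0.38*v - 0.83)*(0.76*v - 1.66))/(0.19*v^2 - 0.83*v + 4.9)^3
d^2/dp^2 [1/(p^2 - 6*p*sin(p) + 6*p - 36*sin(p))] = 2*((p^2 - 6*p*sin(p) + 6*p - 36*sin(p))*(-3*p*sin(p) - 18*sin(p) + 6*cos(p) - 1) + 4*(3*p*cos(p) - p + 3*sin(p) + 18*cos(p) - 3)^2)/((p + 6)^3*(p - 6*sin(p))^3)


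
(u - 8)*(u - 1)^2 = u^3 - 10*u^2 + 17*u - 8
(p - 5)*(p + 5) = p^2 - 25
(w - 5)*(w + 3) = w^2 - 2*w - 15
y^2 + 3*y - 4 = (y - 1)*(y + 4)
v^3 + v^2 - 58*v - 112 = (v - 8)*(v + 2)*(v + 7)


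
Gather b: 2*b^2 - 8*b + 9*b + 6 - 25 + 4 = 2*b^2 + b - 15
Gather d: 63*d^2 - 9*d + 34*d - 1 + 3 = 63*d^2 + 25*d + 2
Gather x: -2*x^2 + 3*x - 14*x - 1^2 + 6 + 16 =-2*x^2 - 11*x + 21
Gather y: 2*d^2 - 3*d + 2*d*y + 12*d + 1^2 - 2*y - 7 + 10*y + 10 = 2*d^2 + 9*d + y*(2*d + 8) + 4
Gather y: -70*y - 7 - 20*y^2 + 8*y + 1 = -20*y^2 - 62*y - 6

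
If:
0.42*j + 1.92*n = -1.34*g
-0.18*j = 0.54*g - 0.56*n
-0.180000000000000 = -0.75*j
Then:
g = -0.08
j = 0.24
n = 0.00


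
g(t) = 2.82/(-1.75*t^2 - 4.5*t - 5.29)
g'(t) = 2.82*(3.5*t + 4.5)/(-1.75*t^2 - 4.5*t - 5.29)^2 = (9.87*t + 12.69)/(1.75*t^2 + 4.5*t + 5.29)^2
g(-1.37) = -1.17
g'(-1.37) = -0.14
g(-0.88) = -1.05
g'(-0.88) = 0.56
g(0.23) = -0.44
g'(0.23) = 0.36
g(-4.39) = -0.15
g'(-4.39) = -0.08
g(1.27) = -0.20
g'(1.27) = 0.13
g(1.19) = -0.21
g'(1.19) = 0.14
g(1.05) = -0.24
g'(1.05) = 0.16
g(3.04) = -0.08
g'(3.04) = 0.03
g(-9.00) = -0.03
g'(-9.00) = -0.01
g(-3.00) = -0.37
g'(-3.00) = -0.30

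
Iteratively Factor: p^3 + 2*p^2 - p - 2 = (p - 1)*(p^2 + 3*p + 2) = (p - 1)*(p + 2)*(p + 1)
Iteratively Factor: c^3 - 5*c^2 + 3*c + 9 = (c - 3)*(c^2 - 2*c - 3) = (c - 3)^2*(c + 1)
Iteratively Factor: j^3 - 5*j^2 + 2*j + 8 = (j - 2)*(j^2 - 3*j - 4) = (j - 2)*(j + 1)*(j - 4)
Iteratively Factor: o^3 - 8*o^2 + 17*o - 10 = (o - 1)*(o^2 - 7*o + 10) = (o - 5)*(o - 1)*(o - 2)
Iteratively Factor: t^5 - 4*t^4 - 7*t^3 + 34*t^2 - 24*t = (t - 1)*(t^4 - 3*t^3 - 10*t^2 + 24*t) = (t - 1)*(t + 3)*(t^3 - 6*t^2 + 8*t) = (t - 4)*(t - 1)*(t + 3)*(t^2 - 2*t) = (t - 4)*(t - 2)*(t - 1)*(t + 3)*(t)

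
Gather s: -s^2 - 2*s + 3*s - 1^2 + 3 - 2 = -s^2 + s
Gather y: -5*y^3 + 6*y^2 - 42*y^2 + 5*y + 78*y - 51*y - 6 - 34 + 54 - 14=-5*y^3 - 36*y^2 + 32*y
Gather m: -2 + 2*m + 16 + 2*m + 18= 4*m + 32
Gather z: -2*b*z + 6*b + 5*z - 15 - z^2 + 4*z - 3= 6*b - z^2 + z*(9 - 2*b) - 18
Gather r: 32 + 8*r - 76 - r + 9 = 7*r - 35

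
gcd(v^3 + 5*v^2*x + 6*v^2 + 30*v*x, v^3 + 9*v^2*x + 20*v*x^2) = v^2 + 5*v*x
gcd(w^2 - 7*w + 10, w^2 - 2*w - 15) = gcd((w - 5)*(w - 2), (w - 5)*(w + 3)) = w - 5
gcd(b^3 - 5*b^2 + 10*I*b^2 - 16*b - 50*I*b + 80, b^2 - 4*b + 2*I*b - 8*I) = b + 2*I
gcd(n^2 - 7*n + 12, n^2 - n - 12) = n - 4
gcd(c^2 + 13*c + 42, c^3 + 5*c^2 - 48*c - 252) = c + 6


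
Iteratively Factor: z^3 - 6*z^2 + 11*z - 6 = (z - 1)*(z^2 - 5*z + 6) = (z - 3)*(z - 1)*(z - 2)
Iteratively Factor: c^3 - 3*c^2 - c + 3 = (c - 3)*(c^2 - 1) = (c - 3)*(c - 1)*(c + 1)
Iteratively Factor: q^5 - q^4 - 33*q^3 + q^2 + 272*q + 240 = (q + 4)*(q^4 - 5*q^3 - 13*q^2 + 53*q + 60) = (q - 4)*(q + 4)*(q^3 - q^2 - 17*q - 15) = (q - 4)*(q + 1)*(q + 4)*(q^2 - 2*q - 15) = (q - 5)*(q - 4)*(q + 1)*(q + 4)*(q + 3)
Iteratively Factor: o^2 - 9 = (o - 3)*(o + 3)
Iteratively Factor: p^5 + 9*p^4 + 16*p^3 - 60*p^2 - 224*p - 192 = (p + 4)*(p^4 + 5*p^3 - 4*p^2 - 44*p - 48) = (p - 3)*(p + 4)*(p^3 + 8*p^2 + 20*p + 16) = (p - 3)*(p + 2)*(p + 4)*(p^2 + 6*p + 8) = (p - 3)*(p + 2)^2*(p + 4)*(p + 4)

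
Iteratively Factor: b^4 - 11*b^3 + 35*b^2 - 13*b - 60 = (b - 3)*(b^3 - 8*b^2 + 11*b + 20) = (b - 5)*(b - 3)*(b^2 - 3*b - 4) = (b - 5)*(b - 3)*(b + 1)*(b - 4)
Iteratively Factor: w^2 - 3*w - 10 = (w + 2)*(w - 5)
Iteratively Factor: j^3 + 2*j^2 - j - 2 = (j - 1)*(j^2 + 3*j + 2) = (j - 1)*(j + 2)*(j + 1)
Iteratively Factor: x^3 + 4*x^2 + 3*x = (x + 3)*(x^2 + x) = (x + 1)*(x + 3)*(x)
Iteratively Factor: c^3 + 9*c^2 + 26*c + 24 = (c + 3)*(c^2 + 6*c + 8) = (c + 3)*(c + 4)*(c + 2)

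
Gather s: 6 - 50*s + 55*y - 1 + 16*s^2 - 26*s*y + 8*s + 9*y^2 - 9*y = 16*s^2 + s*(-26*y - 42) + 9*y^2 + 46*y + 5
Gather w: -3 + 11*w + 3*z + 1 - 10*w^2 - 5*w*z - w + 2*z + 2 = -10*w^2 + w*(10 - 5*z) + 5*z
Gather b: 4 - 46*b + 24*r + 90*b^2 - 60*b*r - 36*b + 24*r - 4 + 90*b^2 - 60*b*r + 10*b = 180*b^2 + b*(-120*r - 72) + 48*r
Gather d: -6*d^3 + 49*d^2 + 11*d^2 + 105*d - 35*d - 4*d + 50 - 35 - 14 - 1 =-6*d^3 + 60*d^2 + 66*d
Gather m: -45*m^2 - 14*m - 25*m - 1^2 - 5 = -45*m^2 - 39*m - 6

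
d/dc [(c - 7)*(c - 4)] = 2*c - 11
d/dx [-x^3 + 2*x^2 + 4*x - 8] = -3*x^2 + 4*x + 4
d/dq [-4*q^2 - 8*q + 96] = -8*q - 8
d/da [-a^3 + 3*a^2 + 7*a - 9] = -3*a^2 + 6*a + 7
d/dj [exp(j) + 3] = exp(j)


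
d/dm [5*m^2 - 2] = 10*m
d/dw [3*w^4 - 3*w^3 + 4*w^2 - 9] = w*(12*w^2 - 9*w + 8)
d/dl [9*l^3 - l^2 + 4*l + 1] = 27*l^2 - 2*l + 4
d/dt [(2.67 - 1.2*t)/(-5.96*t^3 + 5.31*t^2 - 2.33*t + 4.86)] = (-14.304*t^3 + 54.1116*t^2 - 28.3554*t + 0.3891)/(35.5216*t^6 - 63.2952*t^5 + 55.9697*t^4 - 82.6758*t^3 + 57.0421*t^2 - 22.6476*t + 23.6196)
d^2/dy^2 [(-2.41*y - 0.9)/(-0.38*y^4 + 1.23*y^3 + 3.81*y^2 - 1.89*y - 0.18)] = (4.176048*y^7 - 15.423744*y^6 - 11.678454*y^5 + 50.263686*y^4 + 147.944016*y^3 + 71.497728*y^2 - 27.772632*y + 6.024456)/(0.054872*y^12 - 0.532836*y^11 + 0.074214*y^10 + 9.642645*y^9 - 5.966433*y^8 - 61.90911*y^7 + 1.161837*y^6 + 74.962098*y^5 - 35.464149*y^4 - 1.145259*y^3 + 1.558602*y^2 + 0.183708*y + 0.005832)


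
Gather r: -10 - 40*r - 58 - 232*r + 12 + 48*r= -224*r - 56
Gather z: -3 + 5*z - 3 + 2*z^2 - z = 2*z^2 + 4*z - 6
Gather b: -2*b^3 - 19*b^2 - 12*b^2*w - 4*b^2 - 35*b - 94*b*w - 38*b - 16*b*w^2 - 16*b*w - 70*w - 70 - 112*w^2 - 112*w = -2*b^3 + b^2*(-12*w - 23) + b*(-16*w^2 - 110*w - 73) - 112*w^2 - 182*w - 70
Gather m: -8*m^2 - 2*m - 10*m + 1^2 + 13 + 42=-8*m^2 - 12*m + 56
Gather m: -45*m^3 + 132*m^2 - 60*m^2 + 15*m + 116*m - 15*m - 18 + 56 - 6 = -45*m^3 + 72*m^2 + 116*m + 32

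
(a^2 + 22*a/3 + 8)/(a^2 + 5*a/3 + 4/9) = 3*(a + 6)/(3*a + 1)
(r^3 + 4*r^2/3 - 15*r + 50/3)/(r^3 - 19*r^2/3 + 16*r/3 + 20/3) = (3*r^2 + 10*r - 25)/(3*r^2 - 13*r - 10)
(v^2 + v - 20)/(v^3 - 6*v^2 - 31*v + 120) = (v - 4)/(v^2 - 11*v + 24)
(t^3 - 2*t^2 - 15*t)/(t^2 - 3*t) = (t^2 - 2*t - 15)/(t - 3)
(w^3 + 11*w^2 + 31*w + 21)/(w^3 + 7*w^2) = 1 + 4/w + 3/w^2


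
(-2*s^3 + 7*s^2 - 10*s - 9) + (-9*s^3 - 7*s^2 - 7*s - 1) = -11*s^3 - 17*s - 10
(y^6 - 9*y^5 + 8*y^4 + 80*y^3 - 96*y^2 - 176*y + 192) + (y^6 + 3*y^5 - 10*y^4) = 2*y^6 - 6*y^5 - 2*y^4 + 80*y^3 - 96*y^2 - 176*y + 192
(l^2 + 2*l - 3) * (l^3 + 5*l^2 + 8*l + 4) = l^5 + 7*l^4 + 15*l^3 + 5*l^2 - 16*l - 12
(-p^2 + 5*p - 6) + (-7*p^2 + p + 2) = -8*p^2 + 6*p - 4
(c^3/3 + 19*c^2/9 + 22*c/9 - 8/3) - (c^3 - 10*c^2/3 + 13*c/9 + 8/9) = -2*c^3/3 + 49*c^2/9 + c - 32/9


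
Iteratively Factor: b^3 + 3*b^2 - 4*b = (b + 4)*(b^2 - b) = (b - 1)*(b + 4)*(b)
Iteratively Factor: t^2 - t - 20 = (t + 4)*(t - 5)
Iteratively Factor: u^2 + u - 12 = (u - 3)*(u + 4)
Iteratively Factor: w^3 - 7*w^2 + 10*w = (w)*(w^2 - 7*w + 10) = w*(w - 2)*(w - 5)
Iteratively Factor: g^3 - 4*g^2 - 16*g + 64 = (g - 4)*(g^2 - 16) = (g - 4)^2*(g + 4)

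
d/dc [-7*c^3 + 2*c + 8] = 2 - 21*c^2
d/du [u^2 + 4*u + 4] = 2*u + 4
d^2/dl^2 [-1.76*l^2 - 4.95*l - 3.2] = -3.52000000000000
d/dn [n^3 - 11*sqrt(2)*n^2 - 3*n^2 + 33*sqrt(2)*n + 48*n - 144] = 3*n^2 - 22*sqrt(2)*n - 6*n + 33*sqrt(2) + 48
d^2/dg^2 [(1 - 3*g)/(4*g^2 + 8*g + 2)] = 2*(-8*(g + 1)^2*(3*g - 1) + (9*g + 5)*(2*g^2 + 4*g + 1))/(2*g^2 + 4*g + 1)^3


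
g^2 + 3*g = g*(g + 3)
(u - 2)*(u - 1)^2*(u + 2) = u^4 - 2*u^3 - 3*u^2 + 8*u - 4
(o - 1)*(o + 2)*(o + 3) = o^3 + 4*o^2 + o - 6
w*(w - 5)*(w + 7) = w^3 + 2*w^2 - 35*w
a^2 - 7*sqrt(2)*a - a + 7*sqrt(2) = (a - 1)*(a - 7*sqrt(2))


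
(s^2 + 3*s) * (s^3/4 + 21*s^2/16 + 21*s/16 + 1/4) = s^5/4 + 33*s^4/16 + 21*s^3/4 + 67*s^2/16 + 3*s/4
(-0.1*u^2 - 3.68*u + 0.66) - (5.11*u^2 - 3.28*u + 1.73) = -5.21*u^2 - 0.4*u - 1.07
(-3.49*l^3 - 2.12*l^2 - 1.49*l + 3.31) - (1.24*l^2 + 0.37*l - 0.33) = -3.49*l^3 - 3.36*l^2 - 1.86*l + 3.64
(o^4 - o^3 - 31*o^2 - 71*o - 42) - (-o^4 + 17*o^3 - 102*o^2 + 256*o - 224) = 2*o^4 - 18*o^3 + 71*o^2 - 327*o + 182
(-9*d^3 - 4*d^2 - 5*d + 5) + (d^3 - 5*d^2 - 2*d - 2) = -8*d^3 - 9*d^2 - 7*d + 3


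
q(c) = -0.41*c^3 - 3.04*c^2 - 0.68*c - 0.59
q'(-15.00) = -186.23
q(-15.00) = 709.36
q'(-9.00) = -45.59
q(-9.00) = 58.18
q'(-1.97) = 6.52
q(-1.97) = -7.91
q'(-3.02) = 6.46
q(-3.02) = -14.97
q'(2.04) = -18.20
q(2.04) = -18.11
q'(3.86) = -42.48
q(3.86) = -72.09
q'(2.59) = -24.68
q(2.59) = -29.87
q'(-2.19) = 6.74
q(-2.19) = -9.37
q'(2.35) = -21.76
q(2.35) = -24.30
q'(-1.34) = 5.26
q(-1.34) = -4.15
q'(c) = -1.23*c^2 - 6.08*c - 0.68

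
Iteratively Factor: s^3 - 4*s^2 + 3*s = (s)*(s^2 - 4*s + 3) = s*(s - 1)*(s - 3)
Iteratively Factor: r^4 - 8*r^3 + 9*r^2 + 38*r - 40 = (r - 4)*(r^3 - 4*r^2 - 7*r + 10) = (r - 5)*(r - 4)*(r^2 + r - 2) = (r - 5)*(r - 4)*(r - 1)*(r + 2)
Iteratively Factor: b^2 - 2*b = (b)*(b - 2)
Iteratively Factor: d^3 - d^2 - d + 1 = (d - 1)*(d^2 - 1) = (d - 1)*(d + 1)*(d - 1)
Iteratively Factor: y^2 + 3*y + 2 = (y + 2)*(y + 1)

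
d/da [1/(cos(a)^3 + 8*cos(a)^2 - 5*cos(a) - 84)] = (3*cos(a)^2 + 16*cos(a) - 5)*sin(a)/(cos(a)^3 + 8*cos(a)^2 - 5*cos(a) - 84)^2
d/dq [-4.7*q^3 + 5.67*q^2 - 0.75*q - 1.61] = -14.1*q^2 + 11.34*q - 0.75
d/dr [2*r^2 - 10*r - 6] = 4*r - 10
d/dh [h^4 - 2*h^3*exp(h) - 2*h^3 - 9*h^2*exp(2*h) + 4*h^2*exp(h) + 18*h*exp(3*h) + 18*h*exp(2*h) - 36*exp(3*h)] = -2*h^3*exp(h) + 4*h^3 - 18*h^2*exp(2*h) - 2*h^2*exp(h) - 6*h^2 + 54*h*exp(3*h) + 18*h*exp(2*h) + 8*h*exp(h) - 90*exp(3*h) + 18*exp(2*h)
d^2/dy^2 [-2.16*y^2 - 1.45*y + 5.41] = -4.32000000000000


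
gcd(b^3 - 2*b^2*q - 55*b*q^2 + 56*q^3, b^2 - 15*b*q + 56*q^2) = -b + 8*q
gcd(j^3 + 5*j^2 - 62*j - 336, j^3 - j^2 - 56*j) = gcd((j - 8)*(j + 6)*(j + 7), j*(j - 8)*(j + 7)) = j^2 - j - 56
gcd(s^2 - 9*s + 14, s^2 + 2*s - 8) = s - 2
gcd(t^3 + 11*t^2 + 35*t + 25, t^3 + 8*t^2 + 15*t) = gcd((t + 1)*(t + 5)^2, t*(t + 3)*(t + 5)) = t + 5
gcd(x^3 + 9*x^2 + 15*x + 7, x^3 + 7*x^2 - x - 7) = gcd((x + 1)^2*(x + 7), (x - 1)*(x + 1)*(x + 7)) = x^2 + 8*x + 7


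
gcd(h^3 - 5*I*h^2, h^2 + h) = h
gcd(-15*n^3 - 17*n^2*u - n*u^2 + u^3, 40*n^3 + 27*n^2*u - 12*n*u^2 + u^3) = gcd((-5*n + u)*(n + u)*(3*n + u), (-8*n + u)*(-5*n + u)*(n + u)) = -5*n^2 - 4*n*u + u^2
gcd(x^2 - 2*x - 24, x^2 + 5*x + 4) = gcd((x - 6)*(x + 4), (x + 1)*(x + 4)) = x + 4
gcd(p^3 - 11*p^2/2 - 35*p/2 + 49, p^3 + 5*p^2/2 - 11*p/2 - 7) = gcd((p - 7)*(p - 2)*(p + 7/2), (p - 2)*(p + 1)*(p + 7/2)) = p^2 + 3*p/2 - 7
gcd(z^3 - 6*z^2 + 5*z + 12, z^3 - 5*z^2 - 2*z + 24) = z^2 - 7*z + 12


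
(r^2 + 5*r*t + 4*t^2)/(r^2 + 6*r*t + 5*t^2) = (r + 4*t)/(r + 5*t)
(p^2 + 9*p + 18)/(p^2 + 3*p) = (p + 6)/p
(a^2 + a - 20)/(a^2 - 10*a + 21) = (a^2 + a - 20)/(a^2 - 10*a + 21)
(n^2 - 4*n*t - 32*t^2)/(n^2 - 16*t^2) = (-n + 8*t)/(-n + 4*t)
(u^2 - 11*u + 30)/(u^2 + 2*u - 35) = (u - 6)/(u + 7)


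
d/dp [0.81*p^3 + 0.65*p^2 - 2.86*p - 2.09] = 2.43*p^2 + 1.3*p - 2.86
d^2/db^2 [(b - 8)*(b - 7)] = 2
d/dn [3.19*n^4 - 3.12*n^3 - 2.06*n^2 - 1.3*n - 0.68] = 12.76*n^3 - 9.36*n^2 - 4.12*n - 1.3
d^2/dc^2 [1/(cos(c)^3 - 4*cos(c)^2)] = (-9*tan(c)^4 - 70/cos(c)^2 - 31/cos(c)^3 + 11*cos(3*c)/cos(c)^4 + 105/cos(c)^4)/(cos(c) - 4)^3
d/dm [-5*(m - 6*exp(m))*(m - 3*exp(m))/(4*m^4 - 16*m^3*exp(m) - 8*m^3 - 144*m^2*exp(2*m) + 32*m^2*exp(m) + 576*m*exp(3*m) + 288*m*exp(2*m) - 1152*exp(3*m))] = 5*(5*m^3*exp(m) + 2*m^3 - 48*m^2*exp(2*m) - 17*m^2*exp(m) - 2*m^2 + 72*m*exp(3*m) + 84*m*exp(2*m) + 12*m*exp(m) - 72*exp(3*m) - 36*exp(2*m))/(4*(m^6 + 4*m^5*exp(m) - 4*m^5 - 44*m^4*exp(2*m) - 16*m^4*exp(m) + 4*m^4 - 96*m^3*exp(3*m) + 176*m^3*exp(2*m) + 16*m^3*exp(m) + 576*m^2*exp(4*m) + 384*m^2*exp(3*m) - 176*m^2*exp(2*m) - 2304*m*exp(4*m) - 384*m*exp(3*m) + 2304*exp(4*m)))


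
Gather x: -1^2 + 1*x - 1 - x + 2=0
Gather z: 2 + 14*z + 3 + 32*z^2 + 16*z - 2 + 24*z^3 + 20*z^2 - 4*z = 24*z^3 + 52*z^2 + 26*z + 3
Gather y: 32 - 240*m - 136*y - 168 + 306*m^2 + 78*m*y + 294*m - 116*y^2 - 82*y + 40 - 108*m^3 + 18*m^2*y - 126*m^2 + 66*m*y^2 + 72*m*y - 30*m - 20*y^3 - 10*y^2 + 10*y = -108*m^3 + 180*m^2 + 24*m - 20*y^3 + y^2*(66*m - 126) + y*(18*m^2 + 150*m - 208) - 96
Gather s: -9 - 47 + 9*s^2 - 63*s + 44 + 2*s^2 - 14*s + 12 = 11*s^2 - 77*s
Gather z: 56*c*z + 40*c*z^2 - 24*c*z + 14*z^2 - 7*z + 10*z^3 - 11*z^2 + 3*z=10*z^3 + z^2*(40*c + 3) + z*(32*c - 4)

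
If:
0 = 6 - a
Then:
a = 6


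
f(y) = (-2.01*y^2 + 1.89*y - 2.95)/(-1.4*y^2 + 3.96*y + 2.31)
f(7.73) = 2.14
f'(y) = (1.89 - 4.02*y)/(-1.4*y^2 + 3.96*y + 2.31) + (2.8*y - 3.96)*(-2.01*y^2 + 1.89*y - 2.95)/(-1.4*y^2 + 3.96*y + 2.31)^2 = (-5.3136*y^2 - 17.5462*y + 16.0479)/(1.96*y^4 - 11.088*y^3 + 9.2136*y^2 + 18.2952*y + 5.3361)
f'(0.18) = 1.43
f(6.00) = 2.63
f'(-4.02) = 0.00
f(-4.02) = 1.19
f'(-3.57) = 0.01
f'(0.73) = 0.02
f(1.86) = -1.32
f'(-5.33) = -0.01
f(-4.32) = 1.19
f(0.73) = -0.59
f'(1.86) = -1.50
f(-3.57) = 1.19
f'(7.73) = -0.17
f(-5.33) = 1.20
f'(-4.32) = -0.00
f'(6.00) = -0.47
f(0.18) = -0.90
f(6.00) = 2.63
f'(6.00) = -0.47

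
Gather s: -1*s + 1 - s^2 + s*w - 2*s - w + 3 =-s^2 + s*(w - 3) - w + 4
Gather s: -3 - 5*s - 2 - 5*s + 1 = -10*s - 4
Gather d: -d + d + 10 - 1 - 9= 0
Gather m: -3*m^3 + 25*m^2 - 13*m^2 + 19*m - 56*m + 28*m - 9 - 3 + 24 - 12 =-3*m^3 + 12*m^2 - 9*m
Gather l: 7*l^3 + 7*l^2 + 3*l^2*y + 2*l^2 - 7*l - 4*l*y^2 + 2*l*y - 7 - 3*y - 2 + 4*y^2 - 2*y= 7*l^3 + l^2*(3*y + 9) + l*(-4*y^2 + 2*y - 7) + 4*y^2 - 5*y - 9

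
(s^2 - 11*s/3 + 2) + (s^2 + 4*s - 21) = 2*s^2 + s/3 - 19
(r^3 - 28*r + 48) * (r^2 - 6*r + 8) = r^5 - 6*r^4 - 20*r^3 + 216*r^2 - 512*r + 384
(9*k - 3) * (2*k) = 18*k^2 - 6*k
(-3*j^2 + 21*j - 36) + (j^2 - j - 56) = -2*j^2 + 20*j - 92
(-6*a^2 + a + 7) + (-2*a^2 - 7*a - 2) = -8*a^2 - 6*a + 5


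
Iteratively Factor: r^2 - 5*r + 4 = (r - 1)*(r - 4)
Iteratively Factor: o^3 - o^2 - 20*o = (o - 5)*(o^2 + 4*o) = o*(o - 5)*(o + 4)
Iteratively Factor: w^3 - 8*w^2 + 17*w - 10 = (w - 2)*(w^2 - 6*w + 5) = (w - 2)*(w - 1)*(w - 5)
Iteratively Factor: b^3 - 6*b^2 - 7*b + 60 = (b - 5)*(b^2 - b - 12) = (b - 5)*(b + 3)*(b - 4)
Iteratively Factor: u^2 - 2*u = (u - 2)*(u)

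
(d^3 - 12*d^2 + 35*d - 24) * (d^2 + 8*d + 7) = d^5 - 4*d^4 - 54*d^3 + 172*d^2 + 53*d - 168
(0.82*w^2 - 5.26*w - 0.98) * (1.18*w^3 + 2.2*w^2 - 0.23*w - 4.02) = 0.9676*w^5 - 4.4028*w^4 - 12.917*w^3 - 4.2426*w^2 + 21.3706*w + 3.9396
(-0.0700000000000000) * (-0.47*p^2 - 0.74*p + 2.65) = 0.0329*p^2 + 0.0518*p - 0.1855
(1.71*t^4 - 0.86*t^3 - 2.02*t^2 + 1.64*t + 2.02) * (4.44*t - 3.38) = 7.5924*t^5 - 9.5982*t^4 - 6.062*t^3 + 14.1092*t^2 + 3.4256*t - 6.8276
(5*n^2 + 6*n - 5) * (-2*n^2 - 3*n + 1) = -10*n^4 - 27*n^3 - 3*n^2 + 21*n - 5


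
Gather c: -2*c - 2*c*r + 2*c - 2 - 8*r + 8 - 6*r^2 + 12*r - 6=-2*c*r - 6*r^2 + 4*r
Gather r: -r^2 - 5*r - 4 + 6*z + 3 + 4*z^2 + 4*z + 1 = -r^2 - 5*r + 4*z^2 + 10*z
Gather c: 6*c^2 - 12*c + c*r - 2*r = 6*c^2 + c*(r - 12) - 2*r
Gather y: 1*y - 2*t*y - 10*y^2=-10*y^2 + y*(1 - 2*t)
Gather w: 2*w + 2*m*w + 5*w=w*(2*m + 7)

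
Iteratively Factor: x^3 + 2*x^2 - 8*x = (x)*(x^2 + 2*x - 8) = x*(x - 2)*(x + 4)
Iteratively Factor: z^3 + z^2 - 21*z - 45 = (z - 5)*(z^2 + 6*z + 9) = (z - 5)*(z + 3)*(z + 3)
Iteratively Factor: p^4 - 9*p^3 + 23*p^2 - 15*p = (p - 5)*(p^3 - 4*p^2 + 3*p) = p*(p - 5)*(p^2 - 4*p + 3) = p*(p - 5)*(p - 1)*(p - 3)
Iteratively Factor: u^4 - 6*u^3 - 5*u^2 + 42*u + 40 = (u + 2)*(u^3 - 8*u^2 + 11*u + 20) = (u - 5)*(u + 2)*(u^2 - 3*u - 4) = (u - 5)*(u + 1)*(u + 2)*(u - 4)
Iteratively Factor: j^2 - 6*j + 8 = (j - 4)*(j - 2)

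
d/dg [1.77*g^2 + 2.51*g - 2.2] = 3.54*g + 2.51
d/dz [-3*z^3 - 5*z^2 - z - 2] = -9*z^2 - 10*z - 1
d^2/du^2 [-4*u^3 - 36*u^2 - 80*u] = -24*u - 72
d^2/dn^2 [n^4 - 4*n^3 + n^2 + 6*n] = 12*n^2 - 24*n + 2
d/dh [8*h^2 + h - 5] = 16*h + 1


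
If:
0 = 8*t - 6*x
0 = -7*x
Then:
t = 0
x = 0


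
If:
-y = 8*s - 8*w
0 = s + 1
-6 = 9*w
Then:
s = -1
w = -2/3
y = 8/3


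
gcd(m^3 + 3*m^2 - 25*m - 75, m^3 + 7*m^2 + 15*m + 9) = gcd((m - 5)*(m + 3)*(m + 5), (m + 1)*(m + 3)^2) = m + 3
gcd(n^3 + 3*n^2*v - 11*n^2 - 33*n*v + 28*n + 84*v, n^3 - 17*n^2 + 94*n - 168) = n^2 - 11*n + 28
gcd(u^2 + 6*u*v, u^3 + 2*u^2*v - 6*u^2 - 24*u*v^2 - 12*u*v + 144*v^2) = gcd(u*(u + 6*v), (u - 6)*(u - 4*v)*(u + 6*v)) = u + 6*v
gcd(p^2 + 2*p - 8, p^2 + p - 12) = p + 4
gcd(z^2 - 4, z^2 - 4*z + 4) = z - 2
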